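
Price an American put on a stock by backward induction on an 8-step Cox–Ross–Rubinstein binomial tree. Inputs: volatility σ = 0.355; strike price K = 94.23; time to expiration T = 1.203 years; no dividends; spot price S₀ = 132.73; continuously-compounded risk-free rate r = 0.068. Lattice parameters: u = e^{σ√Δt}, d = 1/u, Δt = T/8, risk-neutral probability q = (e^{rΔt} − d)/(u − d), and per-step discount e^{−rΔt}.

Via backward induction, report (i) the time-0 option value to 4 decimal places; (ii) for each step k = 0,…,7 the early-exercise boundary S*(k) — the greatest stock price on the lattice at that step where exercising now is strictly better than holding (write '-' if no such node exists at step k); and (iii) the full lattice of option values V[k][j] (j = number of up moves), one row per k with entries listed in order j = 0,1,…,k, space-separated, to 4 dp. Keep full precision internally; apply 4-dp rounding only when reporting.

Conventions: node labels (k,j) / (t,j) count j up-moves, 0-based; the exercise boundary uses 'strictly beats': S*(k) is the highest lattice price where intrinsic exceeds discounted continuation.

Δt=0.15038, u=1.14759, d=0.87139, q=0.50285, disc=e^(-rΔt)=0.98983
k=8 terminal: V=max(K-S,0) → 50.1055 36.1198 17.7013 0.0000 0.0000 0.0000 0.0000 0.0000 0.0000
k=7: j=0 S=50.6368 intr=43.5932 cont=42.6346 V=43.5932[EX]; j=1 S=66.6866 intr=27.5434 cont=26.5848 V=27.5434[EX]; j=2 S=87.8235 intr=6.4065 cont=8.7106 V=8.7106[hold]; j=3 S=115.6599 intr=0.0000 cont=0.0000 V=0.0000[hold]; j=4 S=152.3194 intr=0.0000 cont=0.0000 V=0.0000[hold]; j=5 S=200.5984 intr=0.0000 cont=0.0000 V=0.0000[hold]; j=6 S=264.1799 intr=0.0000 cont=0.0000 V=0.0000[hold]; j=7 S=347.9141 intr=0.0000 cont=0.0000 V=0.0000[hold]  S*(7)=66.6866
k=6: j=0 S=58.1102 intr=36.1198 cont=35.1612 V=36.1198[EX]; j=1 S=76.5287 intr=17.7013 cont=17.8895 V=17.8895[hold]; j=2 S=100.7852 intr=0.0000 cont=4.2864 V=4.2864[hold]; j=3 S=132.7300 intr=0.0000 cont=0.0000 V=0.0000[hold]; j=4 S=174.8000 intr=0.0000 cont=0.0000 V=0.0000[hold]; j=5 S=230.2044 intr=0.0000 cont=0.0000 V=0.0000[hold]; j=6 S=303.1698 intr=0.0000 cont=0.0000 V=0.0000[hold]  S*(6)=58.1102
k=5: j=0 S=66.6866 intr=27.5434 cont=26.6785 V=27.5434[EX]; j=1 S=87.8235 intr=6.4065 cont=10.9368 V=10.9368[hold]; j=2 S=115.6599 intr=0.0000 cont=2.1093 V=2.1093[hold]; j=3 S=152.3194 intr=0.0000 cont=0.0000 V=0.0000[hold]; j=4 S=200.5984 intr=0.0000 cont=0.0000 V=0.0000[hold]; j=5 S=264.1799 intr=0.0000 cont=0.0000 V=0.0000[hold]  S*(5)=66.6866
k=4: j=0 S=76.5287 intr=17.7013 cont=18.9975 V=18.9975[hold]; j=1 S=100.7852 intr=0.0000 cont=6.4318 V=6.4318[hold]; j=2 S=132.7300 intr=0.0000 cont=1.0380 V=1.0380[hold]; j=3 S=174.8000 intr=0.0000 cont=0.0000 V=0.0000[hold]; j=4 S=230.2044 intr=0.0000 cont=0.0000 V=0.0000[hold]  S*(4)=-
k=3: j=0 S=87.8235 intr=6.4065 cont=12.5498 V=12.5498[hold]; j=1 S=115.6599 intr=0.0000 cont=3.6816 V=3.6816[hold]; j=2 S=152.3194 intr=0.0000 cont=0.5108 V=0.5108[hold]; j=3 S=200.5984 intr=0.0000 cont=0.0000 V=0.0000[hold]  S*(3)=-
k=2: j=0 S=100.7852 intr=0.0000 cont=8.0081 V=8.0081[hold]; j=1 S=132.7300 intr=0.0000 cont=2.0659 V=2.0659[hold]; j=2 S=174.8000 intr=0.0000 cont=0.2513 V=0.2513[hold]  S*(2)=-
k=1: j=0 S=115.6599 intr=0.0000 cont=4.9690 V=4.9690[hold]; j=1 S=152.3194 intr=0.0000 cont=1.1417 V=1.1417[hold]  S*(1)=-
k=0: j=0 S=132.7300 intr=0.0000 cont=3.0135 V=3.0135[hold]  S*(0)=-

price = 3.0135
boundary = - - - - - 66.6866 58.1102 66.6866
tree:
3.0135
4.9690 1.1417
8.0081 2.0659 0.2513
12.5498 3.6816 0.5108 0.0000
18.9975 6.4318 1.0380 0.0000 0.0000
27.5434 10.9368 2.1093 0.0000 0.0000 0.0000
36.1198 17.8895 4.2864 0.0000 0.0000 0.0000 0.0000
43.5932 27.5434 8.7106 0.0000 0.0000 0.0000 0.0000 0.0000
50.1055 36.1198 17.7013 0.0000 0.0000 0.0000 0.0000 0.0000 0.0000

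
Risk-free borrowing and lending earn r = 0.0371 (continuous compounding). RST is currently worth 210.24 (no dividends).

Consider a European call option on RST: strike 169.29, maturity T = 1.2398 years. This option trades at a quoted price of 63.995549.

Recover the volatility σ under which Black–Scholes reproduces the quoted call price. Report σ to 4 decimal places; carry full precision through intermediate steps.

sigma = 0.4227

At σ = 0.4227 the Black–Scholes value reproduces the quote:
σ√T = 0.4227·√1.2398 = 0.470661
d₁ = (ln(S/K) + (r+σ²/2)T) / (σ√T) = (ln(210.24/169.29) + (0.0371+0.4227²/2)·1.2398) / 0.470661 = (0.216637 + 0.156757) / 0.470661 = 0.793340
d₂ = d₁ − σ√T = 0.793340 − 0.470661 = 0.322679
e^{−rT} = 0.955045
N(d₁) = 0.786210,  N(d₂) = 0.626531
V = S·N(d₁) − K·e^{−rT}·N(d₂) = 165.292795 − 101.297246 = 63.995549 (the quoted price), and the Black–Scholes price is strictly increasing in σ, so σ is unique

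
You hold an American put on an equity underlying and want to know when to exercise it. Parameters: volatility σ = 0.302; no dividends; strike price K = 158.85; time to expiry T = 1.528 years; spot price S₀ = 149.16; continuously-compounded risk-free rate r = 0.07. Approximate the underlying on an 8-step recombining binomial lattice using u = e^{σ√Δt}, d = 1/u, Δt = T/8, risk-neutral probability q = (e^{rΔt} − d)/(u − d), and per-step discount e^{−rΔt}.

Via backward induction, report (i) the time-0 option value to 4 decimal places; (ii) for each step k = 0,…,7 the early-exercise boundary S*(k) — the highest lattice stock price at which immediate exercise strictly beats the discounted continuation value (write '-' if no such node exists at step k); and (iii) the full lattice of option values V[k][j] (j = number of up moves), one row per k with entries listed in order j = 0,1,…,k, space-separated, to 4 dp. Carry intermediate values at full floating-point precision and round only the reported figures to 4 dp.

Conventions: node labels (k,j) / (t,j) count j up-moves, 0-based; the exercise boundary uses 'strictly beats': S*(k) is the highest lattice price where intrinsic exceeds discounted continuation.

Δt=0.19100, u=1.14109, d=0.87635, q=0.51789, disc=e^(-rΔt)=0.98672
k=8 terminal: V=max(K-S,0) → 106.9592 91.2836 70.8725 44.2956 9.6900 0.0000 0.0000 0.0000 0.0000
k=7: j=0 S=59.2121 intr=99.6379 cont=97.5282 V=99.6379[EX]; j=1 S=77.0994 intr=81.7506 cont=79.6409 V=81.7506[EX]; j=2 S=100.3903 intr=58.4597 cont=56.3500 V=58.4597[EX]; j=3 S=130.7170 intr=28.1330 cont=26.0233 V=28.1330[EX]; j=4 S=170.2051 intr=0.0000 cont=4.6096 V=4.6096[hold]; j=5 S=221.6221 intr=0.0000 cont=0.0000 V=0.0000[hold]; j=6 S=288.5716 intr=0.0000 cont=0.0000 V=0.0000[hold]; j=7 S=375.7457 intr=0.0000 cont=0.0000 V=0.0000[hold]  S*(7)=130.7170
k=6: j=0 S=67.5664 intr=91.2836 cont=89.1739 V=91.2836[EX]; j=1 S=87.9775 intr=70.8725 cont=68.7628 V=70.8725[EX]; j=2 S=114.5544 intr=44.2956 cont=42.1859 V=44.2956[EX]; j=3 S=149.1600 intr=9.6900 cont=15.7385 V=15.7385[hold]; j=4 S=194.2195 intr=0.0000 cont=2.1928 V=2.1928[hold]; j=5 S=252.8910 intr=0.0000 cont=0.0000 V=0.0000[hold]; j=6 S=329.2864 intr=0.0000 cont=0.0000 V=0.0000[hold]  S*(6)=114.5544
k=5: j=0 S=77.0994 intr=81.7506 cont=79.6409 V=81.7506[EX]; j=1 S=100.3903 intr=58.4597 cont=56.3500 V=58.4597[EX]; j=2 S=130.7170 intr=28.1330 cont=29.1142 V=29.1142[hold]; j=3 S=170.2051 intr=0.0000 cont=8.6074 V=8.6074[hold]; j=4 S=221.6221 intr=0.0000 cont=1.0431 V=1.0431[hold]; j=5 S=288.5716 intr=0.0000 cont=0.0000 V=0.0000[hold]  S*(5)=100.3903
k=4: j=0 S=87.9775 intr=70.8725 cont=68.7628 V=70.8725[EX]; j=1 S=114.5544 intr=44.2956 cont=42.6873 V=44.2956[EX]; j=2 S=149.1600 intr=9.6900 cont=18.2482 V=18.2482[hold]; j=3 S=194.2195 intr=0.0000 cont=4.6276 V=4.6276[hold]; j=4 S=252.8910 intr=0.0000 cont=0.4962 V=0.4962[hold]  S*(4)=114.5544
k=3: j=0 S=100.3903 intr=58.4597 cont=56.3500 V=58.4597[EX]; j=1 S=130.7170 intr=28.1330 cont=30.3967 V=30.3967[hold]; j=2 S=170.2051 intr=0.0000 cont=11.0455 V=11.0455[hold]; j=3 S=221.6221 intr=0.0000 cont=2.4549 V=2.4549[hold]  S*(3)=100.3903
k=2: j=0 S=114.5544 intr=44.2956 cont=43.3427 V=44.2956[EX]; j=1 S=149.1600 intr=9.6900 cont=20.1042 V=20.1042[hold]; j=2 S=194.2195 intr=0.0000 cont=6.5089 V=6.5089[hold]  S*(2)=114.5544
k=1: j=0 S=130.7170 intr=28.1330 cont=31.3451 V=31.3451[hold]; j=1 S=170.2051 intr=0.0000 cont=12.8898 V=12.8898[hold]  S*(1)=-
k=0: j=0 S=149.1600 intr=9.6900 cont=21.4979 V=21.4979[hold]  S*(0)=-

price = 21.4979
boundary = - - 114.5544 100.3903 114.5544 100.3903 114.5544 130.7170
tree:
21.4979
31.3451 12.8898
44.2956 20.1042 6.5089
58.4597 30.3967 11.0455 2.4549
70.8725 44.2956 18.2482 4.6276 0.4962
81.7506 58.4597 29.1142 8.6074 1.0431 0.0000
91.2836 70.8725 44.2956 15.7385 2.1928 0.0000 0.0000
99.6379 81.7506 58.4597 28.1330 4.6096 0.0000 0.0000 0.0000
106.9592 91.2836 70.8725 44.2956 9.6900 0.0000 0.0000 0.0000 0.0000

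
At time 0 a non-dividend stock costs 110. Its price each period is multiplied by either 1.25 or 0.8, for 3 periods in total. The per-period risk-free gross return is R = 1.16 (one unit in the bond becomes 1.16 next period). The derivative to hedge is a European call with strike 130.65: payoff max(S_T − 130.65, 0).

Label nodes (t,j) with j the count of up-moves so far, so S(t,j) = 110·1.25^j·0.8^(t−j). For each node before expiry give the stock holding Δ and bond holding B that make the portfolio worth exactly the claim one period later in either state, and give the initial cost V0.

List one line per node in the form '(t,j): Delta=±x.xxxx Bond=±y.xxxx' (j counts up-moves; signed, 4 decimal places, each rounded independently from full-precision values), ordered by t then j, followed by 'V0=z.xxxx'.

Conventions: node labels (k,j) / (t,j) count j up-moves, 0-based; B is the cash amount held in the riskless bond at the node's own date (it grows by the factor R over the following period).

(0,0): Delta=0.7761 Bond=-56.0658
(1,0): Delta=0.1193 Bond=-7.2401
(1,1): Delta=0.8812 Bond=-79.4854
(2,0): Delta=0.0000 Bond=0.0000
(2,1): Delta=0.1384 Bond=-10.4981
(2,2): Delta=1.0000 Bond=-112.6293
V0=29.3021

Under the risk-neutral measure, an up-move has probability p* = (R−d)/(u−d) = 0.8000 and values discount at R = 1.16.
Payoffs at expiry: V(3,0)=0.0000, V(3,1)=0.0000, V(3,2)=6.8500, V(3,3)=84.1937
(2,0): S=70.4000. Δ = (V_up−V_dn)/(S_up−S_dn) = (0.0000−0.0000)/(88.0000−56.3200) = 0.0000. V = [p*·0.0000 + (1−p*)·0.0000]/1.16 = 0.0000. B = V − Δ·S = 0.0000.
(2,1): S=110.0000. Δ = (V_up−V_dn)/(S_up−S_dn) = (6.8500−0.0000)/(137.5000−88.0000) = 0.1384. V = [p*·6.8500 + (1−p*)·0.0000]/1.16 = 4.7241. B = V − Δ·S = -10.4981.
(2,2): S=171.8750. Δ = (V_up−V_dn)/(S_up−S_dn) = (84.1937−6.8500)/(214.8438−137.5000) = 1.0000. V = [p*·84.1937 + (1−p*)·6.8500]/1.16 = 59.2457. B = V − Δ·S = -112.6293.
(1,0): S=88.0000. Δ = (V_up−V_dn)/(S_up−S_dn) = (4.7241−0.0000)/(110.0000−70.4000) = 0.1193. V = [p*·4.7241 + (1−p*)·0.0000]/1.16 = 3.2580. B = V − Δ·S = -7.2401.
(1,1): S=137.5000. Δ = (V_up−V_dn)/(S_up−S_dn) = (59.2457−4.7241)/(171.8750−110.0000) = 0.8812. V = [p*·59.2457 + (1−p*)·4.7241]/1.16 = 41.6736. B = V − Δ·S = -79.4854.
(0,0): S=110.0000. Δ = (V_up−V_dn)/(S_up−S_dn) = (41.6736−3.2580)/(137.5000−88.0000) = 0.7761. V = [p*·41.6736 + (1−p*)·3.2580]/1.16 = 29.3021. B = V − Δ·S = -56.0658.
Check: Δ(0,0)·S0 + B(0,0) = 29.3021 = V0.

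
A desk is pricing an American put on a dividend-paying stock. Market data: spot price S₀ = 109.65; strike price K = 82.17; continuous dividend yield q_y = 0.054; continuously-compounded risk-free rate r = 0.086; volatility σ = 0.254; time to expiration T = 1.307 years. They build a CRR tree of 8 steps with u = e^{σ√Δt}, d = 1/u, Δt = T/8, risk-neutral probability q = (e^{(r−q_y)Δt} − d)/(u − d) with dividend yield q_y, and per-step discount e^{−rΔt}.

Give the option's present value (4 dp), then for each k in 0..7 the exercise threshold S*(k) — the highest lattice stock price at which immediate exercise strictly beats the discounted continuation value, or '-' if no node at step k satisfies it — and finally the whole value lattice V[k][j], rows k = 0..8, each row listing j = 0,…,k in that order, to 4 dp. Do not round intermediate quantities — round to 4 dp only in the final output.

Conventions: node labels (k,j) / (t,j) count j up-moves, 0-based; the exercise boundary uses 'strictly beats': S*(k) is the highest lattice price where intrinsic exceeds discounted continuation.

Δt=0.16337, u=1.10812, d=0.90243, q=0.49984, disc=e^(-rΔt)=0.98605
k=8 terminal: V=max(K-S,0) → 33.9407 22.9477 9.4490 0.0000 0.0000 0.0000 0.0000 0.0000 0.0000
k=7: j=0 S=53.4439 intr=28.7261 cont=28.0491 V=28.7261[EX]; j=1 S=65.6255 intr=16.5445 cont=15.9745 V=16.5445[EX]; j=2 S=80.5836 intr=1.5864 cont=4.6601 V=4.6601[hold]; j=3 S=98.9513 intr=0.0000 cont=0.0000 V=0.0000[hold]; j=4 S=121.5055 intr=0.0000 cont=0.0000 V=0.0000[hold]; j=5 S=149.2006 intr=0.0000 cont=0.0000 V=0.0000[hold]; j=6 S=183.2082 intr=0.0000 cont=0.0000 V=0.0000[hold]; j=7 S=224.9673 intr=0.0000 cont=0.0000 V=0.0000[hold]  S*(7)=65.6255
k=6: j=0 S=59.2223 intr=22.9477 cont=22.3215 V=22.9477[EX]; j=1 S=72.7210 intr=9.4490 cont=10.4563 V=10.4563[hold]; j=2 S=89.2964 intr=0.0000 cont=2.2983 V=2.2983[hold]; j=3 S=109.6500 intr=0.0000 cont=0.0000 V=0.0000[hold]; j=4 S=134.6428 intr=0.0000 cont=0.0000 V=0.0000[hold]; j=5 S=165.3323 intr=0.0000 cont=0.0000 V=0.0000[hold]; j=6 S=203.0169 intr=0.0000 cont=0.0000 V=0.0000[hold]  S*(6)=59.2223
k=5: j=0 S=65.6255 intr=16.5445 cont=16.4710 V=16.5445[EX]; j=1 S=80.5836 intr=1.5864 cont=6.2896 V=6.2896[hold]; j=2 S=98.9513 intr=0.0000 cont=1.1335 V=1.1335[hold]; j=3 S=121.5055 intr=0.0000 cont=0.0000 V=0.0000[hold]; j=4 S=149.2006 intr=0.0000 cont=0.0000 V=0.0000[hold]; j=5 S=183.2082 intr=0.0000 cont=0.0000 V=0.0000[hold]  S*(5)=65.6255
k=4: j=0 S=72.7210 intr=9.4490 cont=11.2594 V=11.2594[hold]; j=1 S=89.2964 intr=0.0000 cont=3.6606 V=3.6606[hold]; j=2 S=109.6500 intr=0.0000 cont=0.5590 V=0.5590[hold]; j=3 S=134.6428 intr=0.0000 cont=0.0000 V=0.0000[hold]; j=4 S=165.3323 intr=0.0000 cont=0.0000 V=0.0000[hold]  S*(4)=-
k=3: j=0 S=80.5836 intr=1.5864 cont=7.3571 V=7.3571[hold]; j=1 S=98.9513 intr=0.0000 cont=2.0808 V=2.0808[hold]; j=2 S=121.5055 intr=0.0000 cont=0.2757 V=0.2757[hold]; j=3 S=149.2006 intr=0.0000 cont=0.0000 V=0.0000[hold]  S*(3)=-
k=2: j=0 S=89.2964 intr=0.0000 cont=4.6540 V=4.6540[hold]; j=1 S=109.6500 intr=0.0000 cont=1.1621 V=1.1621[hold]; j=2 S=134.6428 intr=0.0000 cont=0.1360 V=0.1360[hold]  S*(2)=-
k=1: j=0 S=98.9513 intr=0.0000 cont=2.8680 V=2.8680[hold]; j=1 S=121.5055 intr=0.0000 cont=0.6401 V=0.6401[hold]  S*(1)=-
k=0: j=0 S=109.6500 intr=0.0000 cont=1.7300 V=1.7300[hold]  S*(0)=-

price = 1.7300
boundary = - - - - - 65.6255 59.2223 65.6255
tree:
1.7300
2.8680 0.6401
4.6540 1.1621 0.1360
7.3571 2.0808 0.2757 0.0000
11.2594 3.6606 0.5590 0.0000 0.0000
16.5445 6.2896 1.1335 0.0000 0.0000 0.0000
22.9477 10.4563 2.2983 0.0000 0.0000 0.0000 0.0000
28.7261 16.5445 4.6601 0.0000 0.0000 0.0000 0.0000 0.0000
33.9407 22.9477 9.4490 0.0000 0.0000 0.0000 0.0000 0.0000 0.0000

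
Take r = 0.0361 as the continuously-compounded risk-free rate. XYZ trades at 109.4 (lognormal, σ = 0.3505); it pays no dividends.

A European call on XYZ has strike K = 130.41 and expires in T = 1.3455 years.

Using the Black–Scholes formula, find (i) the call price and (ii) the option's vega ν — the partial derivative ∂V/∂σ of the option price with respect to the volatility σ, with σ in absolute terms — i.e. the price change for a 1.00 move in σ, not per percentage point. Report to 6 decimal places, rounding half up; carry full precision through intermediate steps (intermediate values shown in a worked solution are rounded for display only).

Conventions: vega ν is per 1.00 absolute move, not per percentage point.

σ√T = 0.3505·√1.3455 = 0.406565
d₁ = (ln(S/K) + (r+σ²/2)T) / (σ√T) = (ln(109.4/130.41) + (0.0361+0.3505²/2)·1.3455) / 0.406565 = (-0.175672 + 0.131220) / 0.406565 = -0.109337
d₂ = d₁ − σ√T = -0.109337 − 0.406565 = -0.515901
e^{−rT} = 0.952588
N(d₁) = 0.456468,  N(d₂) = 0.302962
Call price V = S·N(d₁) − K·e^{−rT}·N(d₂) = 49.937577 − 37.636024 = 12.301552
φ(d₁) = (1/√(2π))·e^{−d₁²/2} = 0.396565
ν = S·φ(d₁)·√T = 50.323792

price = 12.301552
ν = 50.323792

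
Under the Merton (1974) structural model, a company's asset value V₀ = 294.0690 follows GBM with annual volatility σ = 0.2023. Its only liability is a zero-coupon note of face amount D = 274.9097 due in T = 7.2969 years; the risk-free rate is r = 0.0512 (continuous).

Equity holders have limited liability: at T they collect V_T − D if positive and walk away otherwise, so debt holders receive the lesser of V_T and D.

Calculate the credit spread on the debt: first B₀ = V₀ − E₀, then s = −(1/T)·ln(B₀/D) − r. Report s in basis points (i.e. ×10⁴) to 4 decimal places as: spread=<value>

Equity is a call on the firm's assets struck at D = 274.9097:
d₁ = [ln(V₀/D) + (r + σ²/2)T] / (σ√T)
   = [ln(294.0690/274.9097) + (0.0512 + 0.5·0.2023²)·7.2969] / (0.2023·√7.2969)
   = [0.067372 + 0.522915] / 0.546468 = 1.080185
d₂ = d₁ − σ√T = 1.080185 − 0.546468 = 0.533716
N(d₁) = 0.859970,  N(d₂) = 0.703231,  e^(−rT) = 0.688251
E₀ = V₀·N(d₁) − D·e^(−rT)·N(d₂)
   = 294.0690·0.859970 − 274.9097·0.688251·0.703231 = 119.834319
B₀ = V₀ − E₀ = 294.0690 − 119.834319 = 174.234681
spread = −(1/T)·ln(B₀/D) − r = −(1/7.2969)·ln(174.234681/274.9097) − 0.0512 = 0.01129771
in basis points: 0.01129771 × 10⁴ = 112.9771 bp

spread=112.9771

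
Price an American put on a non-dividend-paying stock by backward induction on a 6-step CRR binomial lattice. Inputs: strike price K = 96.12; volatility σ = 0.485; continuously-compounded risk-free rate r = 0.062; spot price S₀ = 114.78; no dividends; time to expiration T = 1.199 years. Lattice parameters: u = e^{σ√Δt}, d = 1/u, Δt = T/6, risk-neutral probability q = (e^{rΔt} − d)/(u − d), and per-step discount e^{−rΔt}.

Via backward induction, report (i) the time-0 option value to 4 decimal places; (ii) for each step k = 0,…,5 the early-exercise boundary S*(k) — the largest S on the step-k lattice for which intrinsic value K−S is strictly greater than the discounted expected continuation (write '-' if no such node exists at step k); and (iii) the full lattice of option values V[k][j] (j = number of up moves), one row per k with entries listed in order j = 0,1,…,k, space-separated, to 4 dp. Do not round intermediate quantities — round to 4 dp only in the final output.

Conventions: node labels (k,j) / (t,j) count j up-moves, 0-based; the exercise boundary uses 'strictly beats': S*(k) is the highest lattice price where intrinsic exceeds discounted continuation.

price = 11.8756
boundary = - - - 59.8950 48.2205 59.8950
tree:
11.8756
17.8399 5.5831
25.9446 9.3341 1.5761
36.2250 15.2425 3.0369 0.0000
47.8995 24.0849 5.8515 0.0000 0.0000
57.2984 36.2250 11.2747 0.0000 0.0000 0.0000
64.8654 47.8995 21.7241 0.0000 0.0000 0.0000 0.0000

Δt=0.19983  u=1.24211  d=0.80508  q=0.47454  discount=0.98769
step 6 (expiry): payoffs max(K−S,0) = 64.8654 47.8995 21.7241 0.0000 0.0000 0.0000 0.0000
step 5: (k=5,j=0): S=38.8216, K−S=57.2984, hold=56.1149 ⇒ V=57.2984 exercise | (k=5,j=1): S=59.8950, K−S=36.2250, hold=35.0415 ⇒ V=36.2250 exercise | (k=5,j=2): S=92.4076, K−S=3.7124, hold=11.2747 ⇒ V=11.2747 continue | (k=5,j=3): S=142.5689, K−S=0.0000, hold=0.0000 ⇒ V=0.0000 continue | (k=5,j=4): S=219.9592, K−S=0.0000, hold=0.0000 ⇒ V=0.0000 continue | (k=5,j=5): S=339.3589, K−S=0.0000, hold=0.0000 ⇒ V=0.0000 continue  boundary S*=59.8950
step 4: (k=4,j=0): S=48.2205, K−S=47.8995, hold=46.7159 ⇒ V=47.8995 exercise | (k=4,j=1): S=74.3959, K−S=21.7241, hold=24.0849 ⇒ V=24.0849 continue | (k=4,j=2): S=114.7800, K−S=0.0000, hold=5.8515 ⇒ V=5.8515 continue | (k=4,j=3): S=177.0857, K−S=0.0000, hold=0.0000 ⇒ V=0.0000 continue | (k=4,j=4): S=273.2125, K−S=0.0000, hold=0.0000 ⇒ V=0.0000 continue  boundary S*=48.2205
step 3: (k=3,j=0): S=59.8950, K−S=36.2250, hold=36.1480 ⇒ V=36.2250 exercise | (k=3,j=1): S=92.4076, K−S=3.7124, hold=15.2425 ⇒ V=15.2425 continue | (k=3,j=2): S=142.5689, K−S=0.0000, hold=3.0369 ⇒ V=3.0369 continue | (k=3,j=3): S=219.9592, K−S=0.0000, hold=0.0000 ⇒ V=0.0000 continue  boundary S*=59.8950
step 2: (k=2,j=0): S=74.3959, K−S=21.7241, hold=25.9446 ⇒ V=25.9446 continue | (k=2,j=1): S=114.7800, K−S=0.0000, hold=9.3341 ⇒ V=9.3341 continue | (k=2,j=2): S=177.0857, K−S=0.0000, hold=1.5761 ⇒ V=1.5761 continue  boundary S*=-
step 1: (k=1,j=0): S=92.4076, K−S=3.7124, hold=17.8399 ⇒ V=17.8399 continue | (k=1,j=1): S=142.5689, K−S=0.0000, hold=5.5831 ⇒ V=5.5831 continue  boundary S*=-
step 0: (k=0,j=0): S=114.7800, K−S=0.0000, hold=11.8756 ⇒ V=11.8756 continue  boundary S*=-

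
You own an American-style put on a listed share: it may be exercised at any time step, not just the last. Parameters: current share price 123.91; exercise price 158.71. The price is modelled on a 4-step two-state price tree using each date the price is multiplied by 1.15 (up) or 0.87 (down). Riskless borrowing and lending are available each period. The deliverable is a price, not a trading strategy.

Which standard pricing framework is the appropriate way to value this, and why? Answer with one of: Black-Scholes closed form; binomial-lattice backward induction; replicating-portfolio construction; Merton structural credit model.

framework: binomial-lattice backward induction

Key observation: the exercise right at every one of the 4 steps is what matters: each node needs max(158.71 − S, continuation), which only the stepwise tree valuation starting from spot 123.91 delivers.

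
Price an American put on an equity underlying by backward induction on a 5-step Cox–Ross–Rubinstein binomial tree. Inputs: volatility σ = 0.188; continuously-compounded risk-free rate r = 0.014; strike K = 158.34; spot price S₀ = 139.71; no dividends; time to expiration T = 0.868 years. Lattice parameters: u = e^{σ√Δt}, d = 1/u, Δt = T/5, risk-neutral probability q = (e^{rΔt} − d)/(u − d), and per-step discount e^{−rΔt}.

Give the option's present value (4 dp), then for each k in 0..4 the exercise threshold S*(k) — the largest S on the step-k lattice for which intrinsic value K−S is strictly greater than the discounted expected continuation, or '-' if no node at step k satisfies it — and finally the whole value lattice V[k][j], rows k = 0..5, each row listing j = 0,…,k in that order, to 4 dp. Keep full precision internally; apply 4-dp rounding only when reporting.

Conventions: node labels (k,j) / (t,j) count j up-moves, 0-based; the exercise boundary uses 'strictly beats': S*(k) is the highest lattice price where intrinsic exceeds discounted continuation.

Δt=0.17360, u=1.08148, d=0.92466, q=0.49594, disc=e^(-rΔt)=0.99757
k=5 terminal: V=max(K-S,0) → 63.9047 47.8885 29.1560 7.2464 0.0000 0.0000
k=4: j=0 S=102.1299 intr=56.2101 cont=55.8257 V=56.2101[EX]; j=1 S=119.4511 intr=38.8889 cont=38.5045 V=38.8889[EX]; j=2 S=139.7100 intr=18.6300 cont=18.2456 V=18.6300[EX]; j=3 S=163.4048 intr=0.0000 cont=3.6437 V=3.6437[hold]; j=4 S=191.1182 intr=0.0000 cont=0.0000 V=0.0000[hold]  S*(4)=139.7100
k=3: j=0 S=110.4515 intr=47.8885 cont=47.5042 V=47.8885[EX]; j=1 S=129.1840 intr=29.1560 cont=28.7716 V=29.1560[EX]; j=2 S=151.0936 intr=7.2464 cont=11.1705 V=11.1705[hold]; j=3 S=176.7191 intr=0.0000 cont=1.8322 V=1.8322[hold]  S*(3)=129.1840
k=2: j=0 S=119.4511 intr=38.8889 cont=38.5045 V=38.8889[EX]; j=1 S=139.7100 intr=18.6300 cont=20.1870 V=20.1870[hold]; j=2 S=163.4048 intr=0.0000 cont=6.5233 V=6.5233[hold]  S*(2)=119.4511
k=1: j=0 S=129.1840 intr=29.1560 cont=29.5419 V=29.5419[hold]; j=1 S=151.0936 intr=7.2464 cont=13.3780 V=13.3780[hold]  S*(1)=-
k=0: j=0 S=139.7100 intr=18.6300 cont=21.4733 V=21.4733[hold]  S*(0)=-

price = 21.4733
boundary = - - 119.4511 129.1840 139.7100
tree:
21.4733
29.5419 13.3780
38.8889 20.1870 6.5233
47.8885 29.1560 11.1705 1.8322
56.2101 38.8889 18.6300 3.6437 0.0000
63.9047 47.8885 29.1560 7.2464 0.0000 0.0000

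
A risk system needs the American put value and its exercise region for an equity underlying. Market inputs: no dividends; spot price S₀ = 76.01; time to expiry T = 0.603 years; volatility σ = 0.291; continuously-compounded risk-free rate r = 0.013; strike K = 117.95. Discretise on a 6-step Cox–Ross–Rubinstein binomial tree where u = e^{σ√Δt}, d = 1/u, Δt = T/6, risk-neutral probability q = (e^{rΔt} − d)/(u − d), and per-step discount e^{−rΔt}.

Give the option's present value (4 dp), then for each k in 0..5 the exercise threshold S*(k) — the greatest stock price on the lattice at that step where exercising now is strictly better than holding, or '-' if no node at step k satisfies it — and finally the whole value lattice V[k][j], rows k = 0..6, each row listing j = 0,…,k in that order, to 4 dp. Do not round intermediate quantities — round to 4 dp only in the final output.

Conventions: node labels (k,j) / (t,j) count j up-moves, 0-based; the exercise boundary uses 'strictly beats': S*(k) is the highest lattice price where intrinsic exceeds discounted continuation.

Δt=0.10050, u=1.09664, d=0.91188, q=0.48403, disc=e^(-rΔt)=0.99869
k=6 terminal: V=max(K-S,0) → 74.2498 65.3952 54.7464 41.9400 26.5387 8.0168 0.0000
k=5: j=0 S=47.9234 intr=70.0266 cont=69.8726 V=70.0266[EX]; j=1 S=57.6338 intr=60.3162 cont=60.1622 V=60.3162[EX]; j=2 S=69.3116 intr=48.6384 cont=48.4844 V=48.6384[EX]; j=3 S=83.3557 intr=34.5943 cont=34.4403 V=34.5943[EX]; j=4 S=100.2454 intr=17.7046 cont=17.5506 V=17.7046[EX]; j=5 S=120.5573 intr=0.0000 cont=4.1310 V=4.1310[hold]  S*(5)=100.2454
k=4: j=0 S=52.5548 intr=65.3952 cont=65.2412 V=65.3952[EX]; j=1 S=63.2036 intr=54.7464 cont=54.5924 V=54.7464[EX]; j=2 S=76.0100 intr=41.9400 cont=41.7860 V=41.9400[EX]; j=3 S=91.4113 intr=26.5387 cont=26.3847 V=26.5387[EX]; j=4 S=109.9332 intr=8.0168 cont=11.1201 V=11.1201[hold]  S*(4)=91.4113
k=3: j=0 S=57.6338 intr=60.3162 cont=60.1622 V=60.3162[EX]; j=1 S=69.3116 intr=48.6384 cont=48.4844 V=48.6384[EX]; j=2 S=83.3557 intr=34.5943 cont=34.4403 V=34.5943[EX]; j=3 S=100.2454 intr=17.7046 cont=19.0507 V=19.0507[hold]  S*(3)=83.3557
k=2: j=0 S=63.2036 intr=54.7464 cont=54.5924 V=54.7464[EX]; j=1 S=76.0100 intr=41.9400 cont=41.7860 V=41.9400[EX]; j=2 S=91.4113 intr=26.5387 cont=27.0354 V=27.0354[hold]  S*(2)=76.0100
k=1: j=0 S=69.3116 intr=48.6384 cont=48.4844 V=48.6384[EX]; j=1 S=83.3557 intr=34.5943 cont=34.6804 V=34.6804[hold]  S*(1)=69.3116
k=0: j=0 S=76.0100 intr=41.9400 cont=41.8276 V=41.9400[EX]  S*(0)=76.0100

price = 41.9400
boundary = 76.0100 69.3116 76.0100 83.3557 91.4113 100.2454
tree:
41.9400
48.6384 34.6804
54.7464 41.9400 27.0354
60.3162 48.6384 34.5943 19.0507
65.3952 54.7464 41.9400 26.5387 11.1201
70.0266 60.3162 48.6384 34.5943 17.7046 4.1310
74.2498 65.3952 54.7464 41.9400 26.5387 8.0168 0.0000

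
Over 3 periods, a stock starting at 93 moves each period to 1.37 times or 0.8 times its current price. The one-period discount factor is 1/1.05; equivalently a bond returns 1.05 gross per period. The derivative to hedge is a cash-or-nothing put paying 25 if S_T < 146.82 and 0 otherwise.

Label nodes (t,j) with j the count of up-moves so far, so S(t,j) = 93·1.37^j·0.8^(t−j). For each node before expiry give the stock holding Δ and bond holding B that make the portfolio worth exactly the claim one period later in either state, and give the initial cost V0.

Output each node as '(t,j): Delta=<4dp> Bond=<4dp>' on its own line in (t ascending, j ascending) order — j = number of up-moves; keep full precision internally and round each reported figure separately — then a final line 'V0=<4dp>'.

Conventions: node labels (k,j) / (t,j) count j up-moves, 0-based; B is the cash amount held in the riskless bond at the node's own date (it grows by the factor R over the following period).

Risk-neutral probability p* = (R−d)/(u−d) = (1.05−0.8)/(1.37−0.8) = 0.4386.
Payoffs at expiry: V(3,0)=25.0000, V(3,1)=25.0000, V(3,2)=25.0000, V(3,3)=0.0000
Node (2,0) S=59.5200: V=(p*·25.0000+(1−p*)·25.0000)/1.05=23.8095; Δ=(25.0000−25.0000)/(81.5424−47.6160)=0.0000; B=V−Δ·S=23.8095
Node (2,1) S=101.9280: V=(p*·25.0000+(1−p*)·25.0000)/1.05=23.8095; Δ=(25.0000−25.0000)/(139.6414−81.5424)=0.0000; B=V−Δ·S=23.8095
Node (2,2) S=174.5517: V=(p*·0.0000+(1−p*)·25.0000)/1.05=13.3668; Δ=(0.0000−25.0000)/(239.1358−139.6414)=-0.2513; B=V−Δ·S=57.2264
Node (1,0) S=74.4000: V=(p*·23.8095+(1−p*)·23.8095)/1.05=22.6757; Δ=(23.8095−23.8095)/(101.9280−59.5200)=0.0000; B=V−Δ·S=22.6757
Node (1,1) S=127.4100: V=(p*·13.3668+(1−p*)·23.8095)/1.05=18.3137; Δ=(13.3668−23.8095)/(174.5517−101.9280)=-0.1438; B=V−Δ·S=36.6343
Node (0,0) S=93.0000: V=(p*·18.3137+(1−p*)·22.6757)/1.05=19.7739; Δ=(18.3137−22.6757)/(127.4100−74.4000)=-0.0823; B=V−Δ·S=27.4266
Verification: the root portfolio costs Δ(0,0)·S0 + B(0,0) = 19.7739, matching V0.

(0,0): Delta=-0.0823 Bond=27.4266
(1,0): Delta=0.0000 Bond=22.6757
(1,1): Delta=-0.1438 Bond=36.6343
(2,0): Delta=0.0000 Bond=23.8095
(2,1): Delta=0.0000 Bond=23.8095
(2,2): Delta=-0.2513 Bond=57.2264
V0=19.7739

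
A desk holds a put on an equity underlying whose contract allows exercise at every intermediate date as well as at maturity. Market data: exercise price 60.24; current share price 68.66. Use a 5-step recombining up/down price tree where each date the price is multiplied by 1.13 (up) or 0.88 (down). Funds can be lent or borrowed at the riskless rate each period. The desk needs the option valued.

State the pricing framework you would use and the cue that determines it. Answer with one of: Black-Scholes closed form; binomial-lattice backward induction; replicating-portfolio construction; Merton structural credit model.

Key observation: with exercise allowed before expiry on a discrete up/down model (5 steps from spot 68.66), the strike-60.24 put's value must be rolled back through the tree testing early exercise at each node.

framework: binomial-lattice backward induction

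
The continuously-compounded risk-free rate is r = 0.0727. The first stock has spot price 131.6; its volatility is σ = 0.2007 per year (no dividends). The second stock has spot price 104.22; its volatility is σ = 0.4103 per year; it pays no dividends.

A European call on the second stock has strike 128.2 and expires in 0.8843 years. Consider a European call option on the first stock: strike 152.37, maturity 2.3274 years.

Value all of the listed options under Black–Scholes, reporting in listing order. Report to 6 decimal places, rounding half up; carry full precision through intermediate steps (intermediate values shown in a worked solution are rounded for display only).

[the second stock call K=128.2]
σ√T = 0.4103·√0.8843 = 0.385835
d₁ = (ln(S/K) + (r+σ²/2)T) / (σ√T) = (ln(104.22/128.2) + (0.0727+0.4103²/2)·0.8843) / 0.385835 = (-0.207087 + 0.138723) / 0.385835 = -0.177186
d₂ = d₁ − σ√T = -0.177186 − 0.385835 = -0.563021
e^{−rT} = 0.937734
N(d₁) = 0.429681,  N(d₂) = 0.286710
price = S·N(d₁) − K·e^{−rT}·N(d₂) = 44.781353 − 34.467601 = 10.313752
[the first stock call K=152.37]
σ√T = 0.2007·√2.3274 = 0.306184
d₁ = (ln(S/K) + (r+σ²/2)T) / (σ√T) = (ln(131.6/152.37) + (0.0727+0.2007²/2)·2.3274) / 0.306184 = (-0.146545 + 0.216076) / 0.306184 = 0.227091
d₂ = d₁ − σ√T = 0.227091 − 0.306184 = -0.079093
e^{−rT} = 0.844338
N(d₁) = 0.589823,  N(d₂) = 0.468479
price = S·N(d₁) − K·e^{−rT}·N(d₂) = 77.620763 − 60.270700 = 17.350064

price(the second stock call K=128.2) = 10.313752
price(the first stock call K=152.37) = 17.350064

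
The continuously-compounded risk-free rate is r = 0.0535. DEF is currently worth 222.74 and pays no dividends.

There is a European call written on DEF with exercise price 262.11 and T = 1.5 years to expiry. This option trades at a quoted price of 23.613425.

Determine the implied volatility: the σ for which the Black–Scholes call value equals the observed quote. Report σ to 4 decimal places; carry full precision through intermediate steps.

sigma = 0.2861

At σ = 0.2861 the Black–Scholes value reproduces the quote:
σ√T = 0.2861·√1.5 = 0.350400
d₁ = (ln(S/K) + (r+σ²/2)T) / (σ√T) = (ln(222.74/262.11) + (0.0535+0.2861²/2)·1.5) / 0.350400 = (-0.162759 + 0.141640) / 0.350400 = -0.060272
d₂ = d₁ − σ√T = -0.060272 − 0.350400 = -0.410671
e^{−rT} = 0.922886
N(d₁) = 0.475970,  N(d₂) = 0.340657
V = S·N(d₁) − K·e^{−rT}·N(d₂) = 106.017471 − 82.404046 = 23.613425 (the observed quote) — the price is monotone increasing in volatility, hence this σ is the only solution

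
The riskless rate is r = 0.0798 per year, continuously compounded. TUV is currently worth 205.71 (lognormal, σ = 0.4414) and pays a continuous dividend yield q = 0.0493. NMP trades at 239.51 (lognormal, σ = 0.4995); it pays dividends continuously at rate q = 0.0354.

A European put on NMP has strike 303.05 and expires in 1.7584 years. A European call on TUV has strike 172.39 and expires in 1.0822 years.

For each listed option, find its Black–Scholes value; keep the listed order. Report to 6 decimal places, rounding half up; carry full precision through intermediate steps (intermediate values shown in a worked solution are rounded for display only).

[NMP put K=303.05]
σ√T = 0.4995·√1.7584 = 0.662360
d₁ = (ln(S/K) + (r−q+σ²/2)T) / (σ√T) = (ln(239.51/303.05) + (0.0798−0.0354+0.4995²/2)·1.7584) / 0.662360 = (-0.235303 + 0.297434) / 0.662360 = 0.093802
d₂ = d₁ − σ√T = 0.093802 − 0.662360 = -0.568558
e^{−rT} = 0.869080
e^{−qT} = 0.939650
N(−d₁) = 0.462633,  N(−d₂) = 0.715172
price = K·e^{−rT}·N(−d₂) − S·e^{−qT}·N(−d₁) = 188.358150 − 104.118202 = 84.239948
[TUV call K=172.39]
σ√T = 0.4414·√1.0822 = 0.459183
d₁ = (ln(S/K) + (r−q+σ²/2)T) / (σ√T) = (ln(205.71/172.39) + (0.0798−0.0493+0.4414²/2)·1.0822) / 0.459183 = (0.176708 + 0.138432) / 0.459183 = 0.686305
d₂ = d₁ − σ√T = 0.686305 − 0.459183 = 0.227122
e^{−rT} = 0.917264
e^{−qT} = 0.948046
N(d₁) = 0.753740,  N(d₂) = 0.589835
price = S·e^{−qT}·N(d₁) − K·e^{−rT}·N(d₂) = 146.996185 − 93.269030 = 53.727155

price(NMP put K=303.05) = 84.239948
price(TUV call K=172.39) = 53.727155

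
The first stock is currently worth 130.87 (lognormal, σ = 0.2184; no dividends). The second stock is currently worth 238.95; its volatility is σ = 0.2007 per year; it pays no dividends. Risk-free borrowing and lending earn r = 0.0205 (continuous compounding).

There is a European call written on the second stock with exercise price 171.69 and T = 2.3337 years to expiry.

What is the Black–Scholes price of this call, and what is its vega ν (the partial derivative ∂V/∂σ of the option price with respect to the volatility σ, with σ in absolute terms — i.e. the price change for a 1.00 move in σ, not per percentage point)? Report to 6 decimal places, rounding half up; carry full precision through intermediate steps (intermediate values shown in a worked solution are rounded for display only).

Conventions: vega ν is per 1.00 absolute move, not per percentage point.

σ√T = 0.2007·√2.3337 = 0.306598
d₁ = (ln(S/K) + (r+σ²/2)T) / (σ√T) = (ln(238.95/171.69) + (0.0205+0.2007²/2)·2.3337) / 0.306598 = (0.330564 + 0.094842) / 0.306598 = 1.387502
d₂ = d₁ − σ√T = 1.387502 − 0.306598 = 1.080904
e^{−rT} = 0.953285
N(d₁) = 0.917356,  N(d₂) = 0.860130
Call price V = S·N(d₁) − K·e^{−rT}·N(d₂) = 219.202133 − 140.777126 = 78.425007
φ(d₁) = (1/√(2π))·e^{−d₁²/2} = 0.152358
ν = S·φ(d₁)·√T = 55.615514

price = 78.425007
ν = 55.615514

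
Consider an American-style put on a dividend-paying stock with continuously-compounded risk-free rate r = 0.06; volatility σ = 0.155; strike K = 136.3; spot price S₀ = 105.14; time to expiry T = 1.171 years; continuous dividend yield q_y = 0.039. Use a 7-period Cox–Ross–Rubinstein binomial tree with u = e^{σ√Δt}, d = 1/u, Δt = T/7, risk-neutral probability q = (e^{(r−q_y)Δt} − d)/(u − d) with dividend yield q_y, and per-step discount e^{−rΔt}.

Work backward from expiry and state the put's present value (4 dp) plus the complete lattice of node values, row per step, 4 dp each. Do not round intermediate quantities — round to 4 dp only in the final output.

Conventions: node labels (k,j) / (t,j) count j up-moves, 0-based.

params: Δt=0.16729 u=1.06545 d=0.93857 q=0.51189 e^(-rΔt)=0.99001
t_7 payoffs: 68.8409 59.7217 49.3698 37.6186 24.2787 9.1356 0.0000 0.0000
k=6: node(6,0) S=71.8742 payoff=64.4258 vs cont=63.5320 → 64.4258 [stop]  node(6,1) S=81.5902 payoff=54.7098 vs cont=53.8791 → 54.7098 [stop]  node(6,2) S=92.6196 payoff=43.6804 vs cont=42.9215 → 43.6804 [stop]  node(6,3) S=105.1400 payoff=31.1600 vs cont=30.4825 → 31.1600 [stop]  node(6,4) S=119.3529 payoff=16.9471 vs cont=16.3620 → 16.9471 [stop]  node(6,5) S=135.4871 payoff=0.8129 vs cont=4.4146 → 4.4146 [wait]  node(6,6) S=153.8023 payoff=0.0000 vs cont=0.0000 → 0.0000 [wait]
k=5: node(5,0) S=76.5783 payoff=59.7217 vs cont=58.8585 → 59.7217 [stop]  node(5,1) S=86.9302 payoff=49.3698 vs cont=48.5739 → 49.3698 [stop]  node(5,2) S=98.6814 payoff=37.6186 vs cont=36.8991 → 37.6186 [stop]  node(5,3) S=112.0213 payoff=24.2787 vs cont=23.6460 → 24.2787 [stop]  node(5,4) S=127.1644 payoff=9.1356 vs cont=10.4266 → 10.4266 [wait]  node(5,5) S=144.3545 payoff=0.0000 vs cont=2.1333 → 2.1333 [wait]
k=4: node(4,0) S=81.5902 payoff=54.7098 vs cont=53.8791 → 54.7098 [stop]  node(4,1) S=92.6196 payoff=43.6804 vs cont=42.9215 → 43.6804 [stop]  node(4,2) S=105.1400 payoff=31.1600 vs cont=30.4825 → 31.1600 [stop]  node(4,3) S=119.3529 payoff=16.9471 vs cont=17.0163 → 17.0163 [wait]  node(4,4) S=135.4871 payoff=0.8129 vs cont=6.1196 → 6.1196 [wait]
k=3: node(3,0) S=86.9302 payoff=49.3698 vs cont=48.5739 → 49.3698 [stop]  node(3,1) S=98.6814 payoff=37.6186 vs cont=36.8991 → 37.6186 [stop]  node(3,2) S=112.0213 payoff=24.2787 vs cont=23.6810 → 24.2787 [stop]  node(3,3) S=127.1644 payoff=9.1356 vs cont=11.3241 → 11.3241 [wait]
k=2: node(2,0) S=92.6196 payoff=43.6804 vs cont=42.9215 → 43.6804 [stop]  node(2,1) S=105.1400 payoff=31.1600 vs cont=30.4825 → 31.1600 [stop]  node(2,2) S=119.3529 payoff=16.9471 vs cont=17.4711 → 17.4711 [wait]
k=1: node(1,0) S=98.6814 payoff=37.6186 vs cont=36.8991 → 37.6186 [stop]  node(1,1) S=112.0213 payoff=24.2787 vs cont=23.9115 → 24.2787 [stop]
k=0: node(0,0) S=105.1400 payoff=31.1600 vs cont=30.4825 → 31.1600 [stop]

price = 31.1600
tree:
31.1600
37.6186 24.2787
43.6804 31.1600 17.4711
49.3698 37.6186 24.2787 11.3241
54.7098 43.6804 31.1600 17.0163 6.1196
59.7217 49.3698 37.6186 24.2787 10.4266 2.1333
64.4258 54.7098 43.6804 31.1600 16.9471 4.4146 0.0000
68.8409 59.7217 49.3698 37.6186 24.2787 9.1356 0.0000 0.0000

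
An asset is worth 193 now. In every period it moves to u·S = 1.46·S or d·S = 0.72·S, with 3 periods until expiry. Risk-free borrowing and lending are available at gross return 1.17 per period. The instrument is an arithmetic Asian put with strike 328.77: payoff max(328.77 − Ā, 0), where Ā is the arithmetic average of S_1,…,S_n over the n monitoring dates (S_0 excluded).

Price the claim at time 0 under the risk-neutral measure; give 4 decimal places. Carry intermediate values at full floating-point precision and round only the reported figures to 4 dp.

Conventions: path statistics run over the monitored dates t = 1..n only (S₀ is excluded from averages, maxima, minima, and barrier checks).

With p* = (R−d)/(u−d) = 0.6081, sum probability × payoff across the paths and divide by R^3.
Enumerate all 2^3 = 8 price paths (U = up ×1.46, D = down ×0.72); each path with k up-moves has probability p*^k·(1−p*)^(3−k).
DDD: Ā=103.6827, payoff=225.0873, prob=0.060186
UDD: Ā=210.2455, payoff=118.5245, prob=0.093393
DUD: Ā=162.6388, payoff=166.1312, prob=0.093393
UUD: Ā=329.7953, payoff=0.0000, prob=0.144920
DDU: Ā=128.3620, payoff=200.4080, prob=0.093393
UDU: Ā=260.2896, payoff=68.4804, prob=0.144920
DUU: Ā=212.6829, payoff=116.0871, prob=0.144920
UUU: Ā=431.2737, payoff=0.0000, prob=0.224876
Price = Σ prob·payoff / R^3 = 85.596165 / 1.601613 = 53.4437

price = 53.4437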